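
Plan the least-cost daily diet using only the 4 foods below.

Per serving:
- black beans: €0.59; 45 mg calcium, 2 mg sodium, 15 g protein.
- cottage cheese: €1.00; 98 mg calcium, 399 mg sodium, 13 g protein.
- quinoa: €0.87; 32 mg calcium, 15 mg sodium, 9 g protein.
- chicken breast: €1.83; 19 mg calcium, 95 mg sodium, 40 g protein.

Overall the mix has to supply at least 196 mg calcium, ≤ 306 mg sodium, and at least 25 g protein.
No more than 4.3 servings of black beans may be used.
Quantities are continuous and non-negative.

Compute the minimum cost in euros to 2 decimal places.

€2.36

Let x1 = servings of black beans, x2 = servings of cottage cheese, x3 = servings of quinoa, x4 = servings of chicken breast.
Minimize 0.59x1 + 1x2 + 0.87x3 + 1.83x4 with:
  45x1 + 98x2 + 32x3 + 19x4 ≥ 196   (calcium)
  2x1 + 399x2 + 15x3 + 95x4 ≤ 306   (sodium)
  15x1 + 13x2 + 9x3 + 40x4 ≥ 25   (protein)
  x1 ≤ 4.3
  x1, x2, x3, x4 ≥ 0.
The optimal basis is {black beans, cottage cheese}; quinoa, chicken breast drop out. The calcium and sodium requirements are met with equality.
Solving gives x1 = 2.715, x2 = 0.7533.
Hence cost = 0.59·2.715 + 1·0.7533 = €2.3552.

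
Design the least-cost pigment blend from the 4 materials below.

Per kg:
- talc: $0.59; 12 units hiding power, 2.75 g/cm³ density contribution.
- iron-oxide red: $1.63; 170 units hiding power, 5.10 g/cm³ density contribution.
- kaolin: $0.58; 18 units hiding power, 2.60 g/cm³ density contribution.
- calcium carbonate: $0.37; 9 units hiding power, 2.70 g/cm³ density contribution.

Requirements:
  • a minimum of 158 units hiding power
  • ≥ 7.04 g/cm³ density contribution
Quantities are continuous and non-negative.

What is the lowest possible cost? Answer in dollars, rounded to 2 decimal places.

$1.78

Set it up as a linear program. Let x1 = kg of talc, x2 = kg of iron-oxide red, x3 = kg of kaolin, x4 = kg of calcium carbonate.
Minimise 0.59x1 + 1.63x2 + 0.58x3 + 0.37x4 s.t.:
  12x1 + 170x2 + 18x3 + 9x4 ≥ 158   (hiding power)
  2.75x1 + 5.1x2 + 2.6x3 + 2.7x4 ≥ 7.04   (density contribution)
  x1, x2, x3, x4 ≥ 0.
The minimum-cost mix takes nothing from talc, kaolin — only iron-oxide red, calcium carbonate. There the hiding power and density contribution constraints are tight.
That vertex is x2 = 0.8793, x4 = 0.9465.
Objective = 1.63·0.8793 + 0.37·0.9465 = 1.7835.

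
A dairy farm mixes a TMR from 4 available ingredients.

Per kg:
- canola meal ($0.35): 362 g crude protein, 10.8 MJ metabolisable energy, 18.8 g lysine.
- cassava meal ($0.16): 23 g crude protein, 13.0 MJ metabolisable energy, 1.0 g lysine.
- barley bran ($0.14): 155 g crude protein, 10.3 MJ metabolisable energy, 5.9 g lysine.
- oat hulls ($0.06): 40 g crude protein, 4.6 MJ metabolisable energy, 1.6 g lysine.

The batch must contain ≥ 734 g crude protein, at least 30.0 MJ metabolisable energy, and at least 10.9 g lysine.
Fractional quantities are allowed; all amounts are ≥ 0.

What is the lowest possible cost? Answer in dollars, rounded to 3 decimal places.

Let x1 = kg of canola meal, x2 = kg of cassava meal, x3 = kg of barley bran, x4 = kg of oat hulls.
Minimise 0.35x1 + 0.16x2 + 0.14x3 + 0.06x4 with:
  362x1 + 23x2 + 155x3 + 40x4 ≥ 734   (crude protein)
  10.8x1 + 13x2 + 10.3x3 + 4.6x4 ≥ 30   (metabolisable energy)
  18.8x1 + 1x2 + 5.9x3 + 1.6x4 ≥ 10.9   (lysine)
  x1, x2, x3, x4 ≥ 0.
At the optimum only barley bran is positive (canola meal, cassava meal, oat hulls = 0). The crude protein requirement is met with equality.
Optimal quantities: barley bran = 4.735 kg.
Total cost: 0.14·4.735 = 0.66290.

$0.663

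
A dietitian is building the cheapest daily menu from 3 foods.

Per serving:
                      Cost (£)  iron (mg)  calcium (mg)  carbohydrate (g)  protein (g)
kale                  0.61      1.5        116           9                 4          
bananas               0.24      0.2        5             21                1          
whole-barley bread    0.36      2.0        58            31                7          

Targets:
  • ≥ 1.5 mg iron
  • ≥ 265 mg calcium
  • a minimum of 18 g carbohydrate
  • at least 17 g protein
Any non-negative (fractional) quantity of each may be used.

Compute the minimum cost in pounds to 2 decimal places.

£1.48

This is a linear program. Let x1 = servings of kale, x2 = servings of bananas, x3 = servings of whole-barley bread.
Minimize 0.61x1 + 0.24x2 + 0.36x3 with:
  1.5x1 + 0.2x2 + 2x3 ≥ 1.5   (iron)
  116x1 + 5x2 + 58x3 ≥ 265   (calcium)
  9x1 + 21x2 + 31x3 ≥ 18   (carbohydrate)
  4x1 + 1x2 + 7x3 ≥ 17   (protein)
  x1, x2, x3 ≥ 0.
At the optimum only kale, whole-barley bread are positive (bananas = 0). The calcium and protein requirements are met with equality.
That vertex is x1 = 1.498, x3 = 1.572.
Objective = 0.61·1.498 + 0.36·1.572 = 1.4797.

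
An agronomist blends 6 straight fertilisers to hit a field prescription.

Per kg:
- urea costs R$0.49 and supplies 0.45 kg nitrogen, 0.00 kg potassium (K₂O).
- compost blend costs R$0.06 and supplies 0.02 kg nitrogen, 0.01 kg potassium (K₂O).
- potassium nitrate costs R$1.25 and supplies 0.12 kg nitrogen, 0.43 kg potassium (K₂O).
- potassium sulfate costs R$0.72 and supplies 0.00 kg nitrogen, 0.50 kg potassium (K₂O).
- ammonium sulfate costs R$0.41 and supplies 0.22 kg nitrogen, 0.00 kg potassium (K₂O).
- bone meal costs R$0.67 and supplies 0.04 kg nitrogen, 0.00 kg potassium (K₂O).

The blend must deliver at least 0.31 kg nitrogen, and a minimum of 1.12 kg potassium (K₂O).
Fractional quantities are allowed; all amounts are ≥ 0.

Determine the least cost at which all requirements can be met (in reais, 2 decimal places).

R$1.95

Set it up as a linear program. Let x1 = kg of urea, x2 = kg of compost blend, x3 = kg of potassium nitrate, x4 = kg of potassium sulfate, x5 = kg of ammonium sulfate, x6 = kg of bone meal.
min 0.49x1 + 0.06x2 + 1.25x3 + 0.72x4 + 0.41x5 + 0.67x6 s.t.:
  0.45x1 + 0.02x2 + 0.12x3 + 0.22x5 + 0.04x6 ≥ 0.31   (nitrogen)
  0.01x2 + 0.43x3 + 0.5x4 ≥ 1.12   (potassium (K₂O))
  x1, x2, x3, x4, x5, x6 ≥ 0.
At the optimum only urea, potassium sulfate are positive (compost blend, potassium nitrate, ammonium sulfate, bone meal = 0). Binding constraints: nitrogen and potassium (K₂O).
That vertex is x1 = 0.6889, x4 = 2.24.
Cost = 0.49·0.6889 + 0.72·2.24 = 1.9504.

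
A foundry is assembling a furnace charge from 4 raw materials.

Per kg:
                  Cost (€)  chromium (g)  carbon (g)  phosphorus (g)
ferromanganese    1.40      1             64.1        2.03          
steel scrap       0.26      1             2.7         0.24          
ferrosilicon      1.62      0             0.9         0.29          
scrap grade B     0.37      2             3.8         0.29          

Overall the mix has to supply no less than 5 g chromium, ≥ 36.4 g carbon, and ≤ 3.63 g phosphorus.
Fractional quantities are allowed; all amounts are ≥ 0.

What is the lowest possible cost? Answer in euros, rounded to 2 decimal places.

Let x1 = kg of ferromanganese, x2 = kg of steel scrap, x3 = kg of ferrosilicon, x4 = kg of scrap grade B.
Minimize 1.4x1 + 0.26x2 + 1.62x3 + 0.37x4 with:
  1x1 + 1x2 + 2x4 ≥ 5   (chromium)
  64.1x1 + 2.7x2 + 0.9x3 + 3.8x4 ≥ 36.4   (carbon)
  2.03x1 + 0.24x2 + 0.29x3 + 0.29x4 ≤ 3.63   (phosphorus)
  x1, x2, x3, x4 ≥ 0.
At the optimum only ferromanganese, scrap grade B are positive (steel scrap, ferrosilicon = 0). The chromium and carbon requirements are met with equality.
Optimal quantities: ferromanganese = 0.4325 kg, scrap grade B = 2.284 kg.
Objective = 1.4·0.4325 + 0.37·2.284 = 1.4506.

€1.45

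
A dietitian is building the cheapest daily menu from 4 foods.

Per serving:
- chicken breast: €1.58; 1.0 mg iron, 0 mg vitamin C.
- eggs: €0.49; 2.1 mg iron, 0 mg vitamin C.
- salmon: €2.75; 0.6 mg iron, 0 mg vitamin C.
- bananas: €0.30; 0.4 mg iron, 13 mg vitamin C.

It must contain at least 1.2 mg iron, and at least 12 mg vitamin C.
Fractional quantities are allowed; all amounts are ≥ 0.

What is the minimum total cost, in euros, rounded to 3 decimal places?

This is a linear program. Let x1 = servings of chicken breast, x2 = servings of eggs, x3 = servings of salmon, x4 = servings of bananas.
min 1.58x1 + 0.49x2 + 2.75x3 + 0.3x4 s.t.:
  1x1 + 2.1x2 + 0.6x3 + 0.4x4 ≥ 1.2   (iron)
  13x4 ≥ 12   (vitamin C)
  x1, x2, x3, x4 ≥ 0.
The minimum-cost mix takes nothing from chicken breast, salmon — only eggs, bananas. Binding constraints: iron and vitamin C.
That vertex is x2 = 0.3956, x4 = 0.9231.
Cost = 0.49·0.3956 + 0.3·0.9231 = 0.47077.

€0.471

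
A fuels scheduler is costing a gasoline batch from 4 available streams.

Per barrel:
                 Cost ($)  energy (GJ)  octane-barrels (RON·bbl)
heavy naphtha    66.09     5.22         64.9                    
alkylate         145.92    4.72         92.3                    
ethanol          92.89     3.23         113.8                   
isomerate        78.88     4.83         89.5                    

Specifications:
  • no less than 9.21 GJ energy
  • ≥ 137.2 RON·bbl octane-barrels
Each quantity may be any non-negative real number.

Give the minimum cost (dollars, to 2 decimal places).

This is a linear program. Let x1 = barrels of heavy naphtha, x2 = barrels of alkylate, x3 = barrels of ethanol, x4 = barrels of isomerate.
Minimize 66.09x1 + 145.92x2 + 92.89x3 + 78.88x4 s.t.:
  5.22x1 + 4.72x2 + 3.23x3 + 4.83x4 ≥ 9.21   (energy)
  64.9x1 + 92.3x2 + 113.8x3 + 89.5x4 ≥ 137.2   (octane-barrels)
  x1, x2, x3, x4 ≥ 0.
The minimum-cost mix takes nothing from alkylate, ethanol — only heavy naphtha, isomerate. The energy and octane-barrels requirements are met with equality.
Optimal quantities: heavy naphtha = 1.0514 barrels, isomerate = 0.77057 barrels.
Cost = 66.09·1.0514 + 78.88·0.77057 = 130.2696.

$130.27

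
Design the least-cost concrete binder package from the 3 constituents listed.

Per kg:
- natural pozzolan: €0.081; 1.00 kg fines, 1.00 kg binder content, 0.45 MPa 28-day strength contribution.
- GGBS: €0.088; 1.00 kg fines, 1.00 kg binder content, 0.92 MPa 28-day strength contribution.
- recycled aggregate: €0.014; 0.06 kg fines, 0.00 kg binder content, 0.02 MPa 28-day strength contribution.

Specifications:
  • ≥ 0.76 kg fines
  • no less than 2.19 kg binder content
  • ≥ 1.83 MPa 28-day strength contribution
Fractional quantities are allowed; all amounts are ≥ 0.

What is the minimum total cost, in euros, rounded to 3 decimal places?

Let x1 = kg of natural pozzolan, x2 = kg of GGBS, x3 = kg of recycled aggregate.
min 0.081x1 + 0.088x2 + 0.014x3 subject to:
  1x1 + 1x2 + 0.06x3 ≥ 0.76   (fines)
  1x1 + 1x2 ≥ 2.19   (binder content)
  0.45x1 + 0.92x2 + 0.02x3 ≥ 1.83   (28-day strength contribution)
  x1, x2, x3 ≥ 0.
The minimum-cost mix takes nothing from recycled aggregate — only natural pozzolan, GGBS. Binding constraints: binder content and 28-day strength contribution.
Optimal quantities: natural pozzolan = 0.3932 kg, GGBS = 1.797 kg.
Total cost: 0.081·0.3932 + 0.088·1.797 = 0.18999.

€0.190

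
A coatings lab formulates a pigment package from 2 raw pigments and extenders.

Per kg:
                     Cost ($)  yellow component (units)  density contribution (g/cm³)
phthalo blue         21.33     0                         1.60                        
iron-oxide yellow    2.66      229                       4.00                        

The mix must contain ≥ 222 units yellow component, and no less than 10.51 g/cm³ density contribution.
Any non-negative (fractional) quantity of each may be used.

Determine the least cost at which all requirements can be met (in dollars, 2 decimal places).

Treat it as an LP. Let x1 = kg of phthalo blue, x2 = kg of iron-oxide yellow.
min 21.33x1 + 2.66x2 with:
  229x2 ≥ 222   (yellow component)
  1.6x1 + 4x2 ≥ 10.51   (density contribution)
  x1, x2 ≥ 0.
The optimal basis is {iron-oxide yellow}; phthalo blue drops out. There the density contribution constraint is tight.
So iron-oxide yellow = 2.627 kg.
Cost = 2.66·2.627 = 6.9878.

$6.99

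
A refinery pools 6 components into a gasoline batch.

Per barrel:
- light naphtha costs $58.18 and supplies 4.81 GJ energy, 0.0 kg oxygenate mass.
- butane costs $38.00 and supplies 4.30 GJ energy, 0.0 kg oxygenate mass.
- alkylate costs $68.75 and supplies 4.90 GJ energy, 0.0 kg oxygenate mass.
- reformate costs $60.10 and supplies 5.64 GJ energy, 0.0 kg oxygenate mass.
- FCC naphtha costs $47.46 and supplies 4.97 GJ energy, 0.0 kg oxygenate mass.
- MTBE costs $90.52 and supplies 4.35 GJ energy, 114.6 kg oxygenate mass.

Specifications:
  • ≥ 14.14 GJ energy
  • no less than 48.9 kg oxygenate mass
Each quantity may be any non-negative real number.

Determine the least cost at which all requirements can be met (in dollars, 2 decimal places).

$147.18

Treat it as an LP. Let x1 = barrels of light naphtha, x2 = barrels of butane, x3 = barrels of alkylate, x4 = barrels of reformate, x5 = barrels of FCC naphtha, x6 = barrels of MTBE.
Minimize 58.18x1 + 38x2 + 68.75x3 + 60.1x4 + 47.46x5 + 90.52x6 with:
  4.81x1 + 4.3x2 + 4.9x3 + 5.64x4 + 4.97x5 + 4.35x6 ≥ 14.14   (energy)
  114.6x6 ≥ 48.9   (oxygenate mass)
  x1, x2, x3, x4, x5, x6 ≥ 0.
At the optimum only butane, MTBE are positive (light naphtha, alkylate, reformate, FCC naphtha = 0). The energy and oxygenate mass requirements are met with equality.
Optimal quantities: butane = 2.8567 barrels, MTBE = 0.4267 barrels.
Cost = 38·2.8567 + 90.52·0.4267 = 147.1795.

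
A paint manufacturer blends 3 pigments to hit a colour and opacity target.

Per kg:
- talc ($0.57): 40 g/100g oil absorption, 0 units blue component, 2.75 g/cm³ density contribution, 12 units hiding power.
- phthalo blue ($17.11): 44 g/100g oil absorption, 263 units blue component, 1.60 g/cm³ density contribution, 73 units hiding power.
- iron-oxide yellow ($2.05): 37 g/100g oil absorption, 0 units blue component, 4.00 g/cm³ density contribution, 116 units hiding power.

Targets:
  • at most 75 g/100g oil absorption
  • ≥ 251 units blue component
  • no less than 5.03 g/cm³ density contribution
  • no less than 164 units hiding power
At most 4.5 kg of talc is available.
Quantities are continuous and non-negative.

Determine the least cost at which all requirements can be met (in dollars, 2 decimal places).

$18.09

Let x1 = kg of talc, x2 = kg of phthalo blue, x3 = kg of iron-oxide yellow.
min 0.57x1 + 17.11x2 + 2.05x3 with:
  40x1 + 44x2 + 37x3 ≤ 75   (oil absorption)
  263x2 ≥ 251   (blue component)
  2.75x1 + 1.6x2 + 4x3 ≥ 5.03   (density contribution)
  12x1 + 73x2 + 116x3 ≥ 164   (hiding power)
  x1 ≤ 4.5
  x1, x2, x3 ≥ 0.
All 3 inputs are positive at the optimum. There the oil absorption, blue component, density contribution constraints are tight.
That vertex is x1 = 0.04153, x2 = 0.9544, x3 = 0.8472.
Hence cost = 0.57·0.04153 + 17.11·0.9544 + 2.05·0.8472 = $18.0902.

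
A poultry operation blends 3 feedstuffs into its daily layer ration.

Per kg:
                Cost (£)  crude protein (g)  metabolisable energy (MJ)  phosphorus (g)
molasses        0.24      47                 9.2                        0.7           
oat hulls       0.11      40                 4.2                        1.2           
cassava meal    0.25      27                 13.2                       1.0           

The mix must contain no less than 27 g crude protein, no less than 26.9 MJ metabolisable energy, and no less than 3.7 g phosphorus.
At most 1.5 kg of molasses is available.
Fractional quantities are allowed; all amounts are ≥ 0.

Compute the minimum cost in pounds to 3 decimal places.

£0.567

Let x1 = kg of molasses, x2 = kg of oat hulls, x3 = kg of cassava meal.
Minimise 0.24x1 + 0.11x2 + 0.25x3 subject to:
  47x1 + 40x2 + 27x3 ≥ 27   (crude protein)
  9.2x1 + 4.2x2 + 13.2x3 ≥ 26.9   (metabolisable energy)
  0.7x1 + 1.2x2 + 1x3 ≥ 3.7   (phosphorus)
  x1 ≤ 1.5
  x1, x2, x3 ≥ 0.
The cheapest feasible vertex uses only oat hulls, cassava meal; molasses is not used. There the metabolisable energy and phosphorus constraints are tight.
Optimal quantities: oat hulls = 1.885 kg, cassava meal = 1.438 kg.
Total cost: 0.11·1.885 + 0.25·1.438 = 0.56685.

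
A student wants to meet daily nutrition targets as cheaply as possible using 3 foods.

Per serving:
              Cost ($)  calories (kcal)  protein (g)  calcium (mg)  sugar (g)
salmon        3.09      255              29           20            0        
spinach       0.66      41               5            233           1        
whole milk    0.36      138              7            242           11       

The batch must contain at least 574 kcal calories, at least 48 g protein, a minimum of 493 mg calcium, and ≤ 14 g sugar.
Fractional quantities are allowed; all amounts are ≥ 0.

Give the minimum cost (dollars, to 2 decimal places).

Let x1 = servings of salmon, x2 = servings of spinach, x3 = servings of whole milk.
min 3.09x1 + 0.66x2 + 0.36x3 with:
  255x1 + 41x2 + 138x3 ≥ 574   (calories)
  29x1 + 5x2 + 7x3 ≥ 48   (protein)
  20x1 + 233x2 + 242x3 ≥ 493   (calcium)
  1x2 + 11x3 ≤ 14   (sugar)
  x1, x2, x3 ≥ 0.
All 3 inputs are positive at the optimum. Binding constraints: calories, calcium, sugar.
That vertex is x1 = 1.48, x2 = 0.7365, x3 = 1.206.
Cost = 3.09·1.48 + 0.66·0.7365 + 0.36·1.206 = 5.4935.

$5.49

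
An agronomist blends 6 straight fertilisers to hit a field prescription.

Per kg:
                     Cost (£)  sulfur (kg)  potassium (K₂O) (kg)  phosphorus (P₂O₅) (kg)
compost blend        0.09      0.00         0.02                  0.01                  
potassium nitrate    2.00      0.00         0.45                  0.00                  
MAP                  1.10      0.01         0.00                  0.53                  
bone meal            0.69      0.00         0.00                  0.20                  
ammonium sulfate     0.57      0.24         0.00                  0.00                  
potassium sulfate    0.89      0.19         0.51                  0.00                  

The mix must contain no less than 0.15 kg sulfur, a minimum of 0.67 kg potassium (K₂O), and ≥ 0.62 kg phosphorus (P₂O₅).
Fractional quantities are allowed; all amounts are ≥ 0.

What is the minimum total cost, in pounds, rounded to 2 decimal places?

£2.46

Treat it as an LP. Let x1 = kg of compost blend, x2 = kg of potassium nitrate, x3 = kg of MAP, x4 = kg of bone meal, x5 = kg of ammonium sulfate, x6 = kg of potassium sulfate.
Minimize 0.09x1 + 2x2 + 1.1x3 + 0.69x4 + 0.57x5 + 0.89x6 with:
  0.01x3 + 0.24x5 + 0.19x6 ≥ 0.15   (sulfur)
  0.02x1 + 0.45x2 + 0.51x6 ≥ 0.67   (potassium (K₂O))
  0.01x1 + 0.53x3 + 0.2x4 ≥ 0.62   (phosphorus (P₂O₅))
  x1, x2, x3, x4, x5, x6 ≥ 0.
The optimal basis is {MAP, potassium sulfate}; compost blend, potassium nitrate, bone meal, ammonium sulfate drop out. There the potassium (K₂O) and phosphorus (P₂O₅) constraints are tight.
Solving gives x3 = 1.17, x6 = 1.314.
Cost = 1.1·1.17 + 0.89·1.314 = 2.4565.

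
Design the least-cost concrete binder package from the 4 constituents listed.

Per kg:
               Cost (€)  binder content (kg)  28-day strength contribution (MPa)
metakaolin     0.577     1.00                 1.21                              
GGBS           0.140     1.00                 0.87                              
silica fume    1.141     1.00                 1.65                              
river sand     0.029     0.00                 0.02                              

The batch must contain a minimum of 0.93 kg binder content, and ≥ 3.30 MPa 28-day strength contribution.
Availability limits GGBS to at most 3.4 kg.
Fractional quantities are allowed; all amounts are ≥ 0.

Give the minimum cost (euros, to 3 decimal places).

Set it up as a linear program. Let x1 = kg of metakaolin, x2 = kg of GGBS, x3 = kg of silica fume, x4 = kg of river sand.
Minimize 0.577x1 + 0.14x2 + 1.141x3 + 0.029x4 subject to:
  1x1 + 1x2 + 1x3 ≥ 0.93   (binder content)
  1.21x1 + 0.87x2 + 1.65x3 + 0.02x4 ≥ 3.3   (28-day strength contribution)
  x2 ≤ 3.4
  x1, x2, x3, x4 ≥ 0.
At the optimum only metakaolin, GGBS are positive (silica fume, river sand = 0). There the 28-day strength contribution and the GGBS cap constraints are tight.
Solving gives x1 = 0.2826, x2 = 3.4.
Cost = 0.577·0.2826 + 0.14·3.4 = 0.63906.

€0.639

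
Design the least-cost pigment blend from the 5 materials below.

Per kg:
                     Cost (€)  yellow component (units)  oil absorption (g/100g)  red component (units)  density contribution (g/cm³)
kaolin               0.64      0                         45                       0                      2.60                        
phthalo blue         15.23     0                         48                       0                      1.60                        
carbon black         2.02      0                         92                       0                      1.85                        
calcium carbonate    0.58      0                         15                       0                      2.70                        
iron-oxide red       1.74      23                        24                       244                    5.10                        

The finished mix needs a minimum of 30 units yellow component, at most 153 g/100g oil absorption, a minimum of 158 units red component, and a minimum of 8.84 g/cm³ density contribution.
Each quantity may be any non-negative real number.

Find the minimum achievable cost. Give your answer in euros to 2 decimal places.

€2.74

Let x1 = kg of kaolin, x2 = kg of phthalo blue, x3 = kg of carbon black, x4 = kg of calcium carbonate, x5 = kg of iron-oxide red.
min 0.64x1 + 15.23x2 + 2.02x3 + 0.58x4 + 1.74x5 with:
  23x5 ≥ 30   (yellow component)
  45x1 + 48x2 + 92x3 + 15x4 + 24x5 ≤ 153   (oil absorption)
  244x5 ≥ 158   (red component)
  2.6x1 + 1.6x2 + 1.85x3 + 2.7x4 + 5.1x5 ≥ 8.84   (density contribution)
  x1, x2, x3, x4, x5 ≥ 0.
The optimal basis is {calcium carbonate, iron-oxide red}; kaolin, phthalo blue, carbon black drop out. There the yellow component and density contribution constraints are tight.
Optimal quantities: calcium carbonate = 0.8103 kg, iron-oxide red = 1.304 kg.
Objective = 0.58·0.8103 + 1.74·1.304 = 2.7389.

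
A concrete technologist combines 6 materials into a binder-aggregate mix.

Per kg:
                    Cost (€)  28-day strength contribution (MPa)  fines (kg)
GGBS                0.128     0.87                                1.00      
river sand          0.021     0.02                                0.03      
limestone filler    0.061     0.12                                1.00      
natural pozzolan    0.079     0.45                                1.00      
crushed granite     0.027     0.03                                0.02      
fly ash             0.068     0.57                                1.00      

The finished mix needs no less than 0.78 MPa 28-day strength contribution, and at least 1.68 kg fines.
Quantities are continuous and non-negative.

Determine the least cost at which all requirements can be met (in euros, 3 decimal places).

€0.111

Let x1 = kg of GGBS, x2 = kg of river sand, x3 = kg of limestone filler, x4 = kg of natural pozzolan, x5 = kg of crushed granite, x6 = kg of fly ash.
min 0.128x1 + 0.021x2 + 0.061x3 + 0.079x4 + 0.027x5 + 0.068x6 with:
  0.87x1 + 0.02x2 + 0.12x3 + 0.45x4 + 0.03x5 + 0.57x6 ≥ 0.78   (28-day strength contribution)
  1x1 + 0.03x2 + 1x3 + 1x4 + 0.02x5 + 1x6 ≥ 1.68   (fines)
  x1, x2, x3, x4, x5, x6 ≥ 0.
At the optimum only limestone filler, fly ash are positive (GGBS, river sand, natural pozzolan, crushed granite = 0). There the 28-day strength contribution and fines constraints are tight.
So limestone filler = 0.3947 kg, fly ash = 1.285 kg.
Objective = 0.061·0.3947 + 0.068·1.285 = 0.11146.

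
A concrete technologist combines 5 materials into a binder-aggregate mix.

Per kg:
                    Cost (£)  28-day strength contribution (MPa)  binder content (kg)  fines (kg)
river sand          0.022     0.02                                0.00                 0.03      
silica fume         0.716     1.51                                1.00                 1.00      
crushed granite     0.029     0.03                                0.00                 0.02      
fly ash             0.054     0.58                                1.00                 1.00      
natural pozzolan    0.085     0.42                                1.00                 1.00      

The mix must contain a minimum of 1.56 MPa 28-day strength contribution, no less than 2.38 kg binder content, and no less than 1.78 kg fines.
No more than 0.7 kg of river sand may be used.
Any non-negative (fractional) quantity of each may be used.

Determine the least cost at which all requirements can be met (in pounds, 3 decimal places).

£0.145

Set it up as a linear program. Let x1 = kg of river sand, x2 = kg of silica fume, x3 = kg of crushed granite, x4 = kg of fly ash, x5 = kg of natural pozzolan.
Minimize 0.022x1 + 0.716x2 + 0.029x3 + 0.054x4 + 0.085x5 with:
  0.02x1 + 1.51x2 + 0.03x3 + 0.58x4 + 0.42x5 ≥ 1.56   (28-day strength contribution)
  1x2 + 1x4 + 1x5 ≥ 2.38   (binder content)
  0.03x1 + 1x2 + 0.02x3 + 1x4 + 1x5 ≥ 1.78   (fines)
  x1 ≤ 0.7
  x1, x2, x3, x4, x5 ≥ 0.
The cheapest feasible vertex uses only fly ash; river sand, silica fume, crushed granite, natural pozzolan are not used. There the 28-day strength contribution constraint is tight.
Optimal quantities: fly ash = 2.69 kg.
Cost = 0.054·2.69 = 0.14526.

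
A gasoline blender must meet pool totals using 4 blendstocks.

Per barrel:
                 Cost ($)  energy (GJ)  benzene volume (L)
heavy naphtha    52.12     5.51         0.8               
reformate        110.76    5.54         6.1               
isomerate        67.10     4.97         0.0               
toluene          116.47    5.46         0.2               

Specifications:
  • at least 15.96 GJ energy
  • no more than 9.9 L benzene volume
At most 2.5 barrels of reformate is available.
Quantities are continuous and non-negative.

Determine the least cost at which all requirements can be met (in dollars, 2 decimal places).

Set it up as a linear program. Let x1 = barrels of heavy naphtha, x2 = barrels of reformate, x3 = barrels of isomerate, x4 = barrels of toluene.
Minimise 52.12x1 + 110.76x2 + 67.1x3 + 116.47x4 with:
  5.51x1 + 5.54x2 + 4.97x3 + 5.46x4 ≥ 15.96   (energy)
  0.8x1 + 6.1x2 + 0.2x4 ≤ 9.9   (benzene volume)
  x2 ≤ 2.5
  x1, x2, x3, x4 ≥ 0.
The cheapest feasible vertex uses only heavy naphtha; reformate, isomerate, toluene are not used. Binding constraint: energy.
That vertex is x1 = 2.8966.
Cost = 52.12·2.8966 = 150.9708.

$150.97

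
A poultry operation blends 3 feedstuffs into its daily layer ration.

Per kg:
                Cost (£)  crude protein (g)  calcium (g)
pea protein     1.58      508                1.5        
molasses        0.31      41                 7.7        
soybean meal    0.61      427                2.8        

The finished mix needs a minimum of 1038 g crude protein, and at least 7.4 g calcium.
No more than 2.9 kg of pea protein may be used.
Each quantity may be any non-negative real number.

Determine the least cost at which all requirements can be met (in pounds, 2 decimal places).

Treat it as an LP. Let x1 = kg of pea protein, x2 = kg of molasses, x3 = kg of soybean meal.
Minimize 1.58x1 + 0.31x2 + 0.61x3 with:
  508x1 + 41x2 + 427x3 ≥ 1038   (crude protein)
  1.5x1 + 7.7x2 + 2.8x3 ≥ 7.4   (calcium)
  x1 ≤ 2.9
  x1, x2, x3 ≥ 0.
The optimal basis is {molasses, soybean meal}; pea protein drops out. Binding constraints: crude protein and calcium.
Optimal quantities: molasses = 0.07986 kg, soybean meal = 2.423 kg.
Hence cost = 0.31·0.07986 + 0.61·2.423 = £1.5028.

£1.50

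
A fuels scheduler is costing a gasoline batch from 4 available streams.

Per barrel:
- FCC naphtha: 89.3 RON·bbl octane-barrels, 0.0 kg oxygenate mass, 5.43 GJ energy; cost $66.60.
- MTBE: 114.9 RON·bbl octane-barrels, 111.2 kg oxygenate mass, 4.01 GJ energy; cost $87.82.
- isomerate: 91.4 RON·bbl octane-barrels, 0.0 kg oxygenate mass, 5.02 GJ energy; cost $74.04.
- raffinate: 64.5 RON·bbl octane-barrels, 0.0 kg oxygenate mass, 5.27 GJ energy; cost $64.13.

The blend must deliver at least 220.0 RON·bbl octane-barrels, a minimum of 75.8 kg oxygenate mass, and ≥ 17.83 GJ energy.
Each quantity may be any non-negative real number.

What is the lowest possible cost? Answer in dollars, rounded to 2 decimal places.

$243.57

Treat it as an LP. Let x1 = barrels of FCC naphtha, x2 = barrels of MTBE, x3 = barrels of isomerate, x4 = barrels of raffinate.
Minimise 66.6x1 + 87.82x2 + 74.04x3 + 64.13x4 s.t.:
  89.3x1 + 114.9x2 + 91.4x3 + 64.5x4 ≥ 220   (octane-barrels)
  111.2x2 ≥ 75.8   (oxygenate mass)
  5.43x1 + 4.01x2 + 5.02x3 + 5.27x4 ≥ 17.83   (energy)
  x1, x2, x3, x4 ≥ 0.
The minimum-cost mix takes nothing from FCC naphtha, isomerate — only MTBE, raffinate. The oxygenate mass and energy requirements are met with equality.
Optimal quantities: MTBE = 0.68165 barrels, raffinate = 2.8646 barrels.
Total cost: 87.82·0.68165 + 64.13·2.8646 = 243.5693.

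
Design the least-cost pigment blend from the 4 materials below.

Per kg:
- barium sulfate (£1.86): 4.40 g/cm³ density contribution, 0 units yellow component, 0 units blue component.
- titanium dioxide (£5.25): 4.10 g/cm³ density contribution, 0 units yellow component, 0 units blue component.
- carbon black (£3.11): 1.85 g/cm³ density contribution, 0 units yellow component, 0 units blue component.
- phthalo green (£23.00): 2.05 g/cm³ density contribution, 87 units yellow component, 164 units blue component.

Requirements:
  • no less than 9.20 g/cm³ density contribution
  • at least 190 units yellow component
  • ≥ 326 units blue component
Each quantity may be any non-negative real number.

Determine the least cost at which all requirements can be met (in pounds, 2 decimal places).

Let x1 = kg of barium sulfate, x2 = kg of titanium dioxide, x3 = kg of carbon black, x4 = kg of phthalo green.
Minimize 1.86x1 + 5.25x2 + 3.11x3 + 23x4 subject to:
  4.4x1 + 4.1x2 + 1.85x3 + 2.05x4 ≥ 9.2   (density contribution)
  87x4 ≥ 190   (yellow component)
  164x4 ≥ 326   (blue component)
  x1, x2, x3, x4 ≥ 0.
The minimum-cost mix takes nothing from titanium dioxide, carbon black — only barium sulfate, phthalo green. There the density contribution and yellow component constraints are tight.
That vertex is x1 = 1.073, x4 = 2.184.
Cost = 1.86·1.073 + 23·2.184 = 52.2278.

£52.23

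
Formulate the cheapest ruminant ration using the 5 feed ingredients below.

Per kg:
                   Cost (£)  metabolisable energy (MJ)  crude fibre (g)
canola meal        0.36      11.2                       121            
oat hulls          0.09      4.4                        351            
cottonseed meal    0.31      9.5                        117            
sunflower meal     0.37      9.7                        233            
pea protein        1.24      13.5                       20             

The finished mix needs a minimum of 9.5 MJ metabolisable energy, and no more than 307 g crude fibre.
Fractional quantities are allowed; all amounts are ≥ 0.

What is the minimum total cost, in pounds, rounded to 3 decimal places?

This is a linear program. Let x1 = kg of canola meal, x2 = kg of oat hulls, x3 = kg of cottonseed meal, x4 = kg of sunflower meal, x5 = kg of pea protein.
Minimise 0.36x1 + 0.09x2 + 0.31x3 + 0.37x4 + 1.24x5 with:
  11.2x1 + 4.4x2 + 9.5x3 + 9.7x4 + 13.5x5 ≥ 9.5   (metabolisable energy)
  121x1 + 351x2 + 117x3 + 233x4 + 20x5 ≤ 307   (crude fibre)
  x1, x2, x3, x4, x5 ≥ 0.
At the optimum only canola meal, oat hulls are positive (cottonseed meal, sunflower meal, pea protein = 0). The metabolisable energy and crude fibre requirements are met with equality.
So canola meal = 0.5836 kg, oat hulls = 0.6734 kg.
Total cost: 0.36·0.5836 + 0.09·0.6734 = 0.27070.

£0.271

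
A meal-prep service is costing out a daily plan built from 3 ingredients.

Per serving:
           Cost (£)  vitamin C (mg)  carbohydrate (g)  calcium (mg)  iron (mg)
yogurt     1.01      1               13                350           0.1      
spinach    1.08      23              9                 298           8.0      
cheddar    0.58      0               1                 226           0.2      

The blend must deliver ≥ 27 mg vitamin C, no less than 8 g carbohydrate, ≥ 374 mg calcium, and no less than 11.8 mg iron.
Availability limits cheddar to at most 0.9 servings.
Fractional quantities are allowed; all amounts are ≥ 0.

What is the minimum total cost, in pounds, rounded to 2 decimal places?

£1.59

Let x1 = servings of yogurt, x2 = servings of spinach, x3 = servings of cheddar.
min 1.01x1 + 1.08x2 + 0.58x3 s.t.:
  1x1 + 23x2 ≥ 27   (vitamin C)
  13x1 + 9x2 + 1x3 ≥ 8   (carbohydrate)
  350x1 + 298x2 + 226x3 ≥ 374   (calcium)
  0.1x1 + 8x2 + 0.2x3 ≥ 11.8   (iron)
  x3 ≤ 0.9
  x1, x2, x3 ≥ 0.
The cheapest feasible vertex uses only spinach; yogurt, cheddar are not used. There the iron constraint is tight.
Optimal quantities: spinach = 1.475 servings.
Cost = 1.08·1.475 = 1.5930.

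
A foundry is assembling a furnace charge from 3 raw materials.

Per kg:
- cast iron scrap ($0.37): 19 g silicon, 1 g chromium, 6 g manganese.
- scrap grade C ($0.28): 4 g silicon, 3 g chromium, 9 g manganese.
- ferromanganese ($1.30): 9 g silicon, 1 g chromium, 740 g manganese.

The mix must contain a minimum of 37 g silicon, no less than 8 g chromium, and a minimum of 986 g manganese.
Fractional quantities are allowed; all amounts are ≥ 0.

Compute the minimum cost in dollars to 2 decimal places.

Set it up as a linear program. Let x1 = kg of cast iron scrap, x2 = kg of scrap grade C, x3 = kg of ferromanganese.
min 0.37x1 + 0.28x2 + 1.3x3 with:
  19x1 + 4x2 + 9x3 ≥ 37   (silicon)
  1x1 + 3x2 + 1x3 ≥ 8   (chromium)
  6x1 + 9x2 + 740x3 ≥ 986   (manganese)
  x1, x2, x3 ≥ 0.
All 3 inputs are positive at the optimum. There the silicon, chromium, manganese constraints are tight.
So cast iron scrap = 0.9258 kg, scrap grade C = 1.924 kg, ferromanganese = 1.302 kg.
Cost = 0.37·0.9258 + 0.28·1.924 + 1.3·1.302 = 2.5739.

$2.57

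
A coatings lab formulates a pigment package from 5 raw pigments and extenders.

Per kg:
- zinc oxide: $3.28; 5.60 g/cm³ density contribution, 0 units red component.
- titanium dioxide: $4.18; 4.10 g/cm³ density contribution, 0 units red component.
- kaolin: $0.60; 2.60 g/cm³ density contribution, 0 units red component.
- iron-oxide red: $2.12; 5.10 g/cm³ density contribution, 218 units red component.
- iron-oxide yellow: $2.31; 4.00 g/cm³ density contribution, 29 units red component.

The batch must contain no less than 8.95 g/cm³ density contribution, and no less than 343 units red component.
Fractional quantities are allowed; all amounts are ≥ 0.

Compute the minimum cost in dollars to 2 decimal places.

Treat it as an LP. Let x1 = kg of zinc oxide, x2 = kg of titanium dioxide, x3 = kg of kaolin, x4 = kg of iron-oxide red, x5 = kg of iron-oxide yellow.
Minimize 3.28x1 + 4.18x2 + 0.6x3 + 2.12x4 + 2.31x5 subject to:
  5.6x1 + 4.1x2 + 2.6x3 + 5.1x4 + 4x5 ≥ 8.95   (density contribution)
  218x4 + 29x5 ≥ 343   (red component)
  x1, x2, x3, x4, x5 ≥ 0.
The cheapest feasible vertex uses only kaolin, iron-oxide red; zinc oxide, titanium dioxide, iron-oxide yellow are not used. Binding constraints: density contribution and red component.
That vertex is x3 = 0.356, x4 = 1.573.
Cost = 0.6·0.356 + 2.12·1.573 = 3.5484.

$3.55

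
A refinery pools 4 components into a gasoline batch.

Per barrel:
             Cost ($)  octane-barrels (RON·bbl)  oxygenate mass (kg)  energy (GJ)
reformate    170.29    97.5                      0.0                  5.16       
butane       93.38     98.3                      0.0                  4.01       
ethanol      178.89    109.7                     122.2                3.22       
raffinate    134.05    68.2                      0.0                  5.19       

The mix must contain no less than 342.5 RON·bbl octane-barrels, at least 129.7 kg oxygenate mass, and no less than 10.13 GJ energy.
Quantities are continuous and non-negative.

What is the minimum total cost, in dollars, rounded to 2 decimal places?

Treat it as an LP. Let x1 = barrels of reformate, x2 = barrels of butane, x3 = barrels of ethanol, x4 = barrels of raffinate.
min 170.29x1 + 93.38x2 + 178.89x3 + 134.05x4 subject to:
  97.5x1 + 98.3x2 + 109.7x3 + 68.2x4 ≥ 342.5   (octane-barrels)
  122.2x3 ≥ 129.7   (oxygenate mass)
  5.16x1 + 4.01x2 + 3.22x3 + 5.19x4 ≥ 10.13   (energy)
  x1, x2, x3, x4 ≥ 0.
The optimal basis is {butane, ethanol}; reformate, raffinate drop out. There the octane-barrels and oxygenate mass constraints are tight.
So butane = 2.29977 barrels, ethanol = 1.06137 barrels.
Objective = 93.38·2.29977 + 178.89·1.06137 = 404.6210.

$404.62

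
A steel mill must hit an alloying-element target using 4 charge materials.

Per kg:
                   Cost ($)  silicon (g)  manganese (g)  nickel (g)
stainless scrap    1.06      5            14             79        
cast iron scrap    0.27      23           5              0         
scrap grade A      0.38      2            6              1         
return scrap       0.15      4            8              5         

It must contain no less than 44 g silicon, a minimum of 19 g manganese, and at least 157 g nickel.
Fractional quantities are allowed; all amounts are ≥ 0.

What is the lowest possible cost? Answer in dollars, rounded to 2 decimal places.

Set it up as a linear program. Let x1 = kg of stainless scrap, x2 = kg of cast iron scrap, x3 = kg of scrap grade A, x4 = kg of return scrap.
Minimise 1.06x1 + 0.27x2 + 0.38x3 + 0.15x4 with:
  5x1 + 23x2 + 2x3 + 4x4 ≥ 44   (silicon)
  14x1 + 5x2 + 6x3 + 8x4 ≥ 19   (manganese)
  79x1 + 1x3 + 5x4 ≥ 157   (nickel)
  x1, x2, x3, x4 ≥ 0.
The cheapest feasible vertex uses only stainless scrap, cast iron scrap; scrap grade A, return scrap are not used. Binding constraints: silicon and nickel.
Solving gives x1 = 1.987, x2 = 1.481.
Hence cost = 1.06·1.987 + 0.27·1.481 = $2.5061.

$2.51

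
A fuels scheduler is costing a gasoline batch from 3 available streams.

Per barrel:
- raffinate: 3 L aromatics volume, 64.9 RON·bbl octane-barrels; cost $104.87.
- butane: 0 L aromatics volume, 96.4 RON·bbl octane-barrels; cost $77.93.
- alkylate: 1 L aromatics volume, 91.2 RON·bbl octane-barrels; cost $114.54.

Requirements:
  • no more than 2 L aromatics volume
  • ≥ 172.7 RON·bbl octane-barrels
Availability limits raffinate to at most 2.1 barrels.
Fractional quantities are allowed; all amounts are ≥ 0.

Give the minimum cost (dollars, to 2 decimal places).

Set it up as a linear program. Let x1 = barrels of raffinate, x2 = barrels of butane, x3 = barrels of alkylate.
min 104.87x1 + 77.93x2 + 114.54x3 with:
  3x1 + 1x3 ≤ 2   (aromatics volume)
  64.9x1 + 96.4x2 + 91.2x3 ≥ 172.7   (octane-barrels)
  x1 ≤ 2.1
  x1, x2, x3 ≥ 0.
The cheapest feasible vertex uses only butane; raffinate, alkylate are not used. The octane-barrels requirement is met with equality.
Solving gives x2 = 1.7915.
Objective = 77.93·1.7915 = 139.6116.

$139.61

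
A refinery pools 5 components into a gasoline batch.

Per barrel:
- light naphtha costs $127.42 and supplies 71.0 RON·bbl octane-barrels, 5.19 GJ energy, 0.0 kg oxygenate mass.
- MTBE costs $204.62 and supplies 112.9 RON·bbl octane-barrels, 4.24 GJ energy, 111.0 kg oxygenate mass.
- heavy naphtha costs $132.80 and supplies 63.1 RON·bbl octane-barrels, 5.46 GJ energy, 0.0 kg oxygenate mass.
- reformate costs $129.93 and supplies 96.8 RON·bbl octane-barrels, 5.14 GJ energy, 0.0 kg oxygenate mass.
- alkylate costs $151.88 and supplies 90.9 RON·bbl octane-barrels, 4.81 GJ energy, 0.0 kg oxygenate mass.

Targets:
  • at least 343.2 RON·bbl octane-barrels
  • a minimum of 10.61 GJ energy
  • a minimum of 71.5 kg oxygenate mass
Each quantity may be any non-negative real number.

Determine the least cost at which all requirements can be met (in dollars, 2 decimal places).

Let x1 = barrels of light naphtha, x2 = barrels of MTBE, x3 = barrels of heavy naphtha, x4 = barrels of reformate, x5 = barrels of alkylate.
Minimise 127.42x1 + 204.62x2 + 132.8x3 + 129.93x4 + 151.88x5 subject to:
  71x1 + 112.9x2 + 63.1x3 + 96.8x4 + 90.9x5 ≥ 343.2   (octane-barrels)
  5.19x1 + 4.24x2 + 5.46x3 + 5.14x4 + 4.81x5 ≥ 10.61   (energy)
  111x2 ≥ 71.5   (oxygenate mass)
  x1, x2, x3, x4, x5 ≥ 0.
The optimal basis is {MTBE, reformate}; light naphtha, heavy naphtha, alkylate drop out. The octane-barrels and oxygenate mass requirements are met with equality.
Optimal quantities: MTBE = 0.64414 barrels, reformate = 2.7942 barrels.
Cost = 204.62·0.64414 + 129.93·2.7942 = 494.8543.

$494.85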